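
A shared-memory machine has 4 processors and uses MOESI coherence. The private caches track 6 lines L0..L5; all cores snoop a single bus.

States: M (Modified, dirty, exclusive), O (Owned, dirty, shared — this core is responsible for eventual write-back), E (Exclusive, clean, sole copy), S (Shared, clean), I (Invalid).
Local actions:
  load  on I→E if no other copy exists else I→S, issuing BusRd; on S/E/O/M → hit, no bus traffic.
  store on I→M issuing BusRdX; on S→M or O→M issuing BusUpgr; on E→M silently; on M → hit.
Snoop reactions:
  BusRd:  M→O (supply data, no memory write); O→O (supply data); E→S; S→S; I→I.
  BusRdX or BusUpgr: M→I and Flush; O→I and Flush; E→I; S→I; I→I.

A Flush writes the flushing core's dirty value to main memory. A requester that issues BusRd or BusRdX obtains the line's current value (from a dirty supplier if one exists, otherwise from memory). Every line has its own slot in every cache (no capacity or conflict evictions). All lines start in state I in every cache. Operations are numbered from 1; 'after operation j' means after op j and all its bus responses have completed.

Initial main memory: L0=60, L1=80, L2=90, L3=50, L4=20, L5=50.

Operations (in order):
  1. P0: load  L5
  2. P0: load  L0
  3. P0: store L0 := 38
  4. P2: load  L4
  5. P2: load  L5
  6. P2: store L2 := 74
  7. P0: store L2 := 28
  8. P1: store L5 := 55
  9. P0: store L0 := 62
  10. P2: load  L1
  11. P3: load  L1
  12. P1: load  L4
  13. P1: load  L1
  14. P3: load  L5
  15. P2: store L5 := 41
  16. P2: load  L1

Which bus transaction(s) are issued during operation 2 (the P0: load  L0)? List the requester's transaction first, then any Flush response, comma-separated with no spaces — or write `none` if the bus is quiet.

bus = BusRd

[1] P0: load  L5 | P0:E(50), P1:I, P2:I, P3:I | bus: BusRd
[2] P0: load  L0 | P0:E(60), P1:I, P2:I, P3:I | bus: BusRd
[3] P0: store L0 := 38 | P0:M(38), P1:I, P2:I, P3:I | bus: none
[4] P2: load  L4 | P0:I, P1:I, P2:E(20), P3:I | bus: BusRd
[5] P2: load  L5 | P0:S(50), P1:I, P2:S(50), P3:I | bus: BusRd
[6] P2: store L2 := 74 | P0:I, P1:I, P2:M(74), P3:I | bus: BusRdX
[7] P0: store L2 := 28 | P0:M(28), P1:I, P2:I, P3:I | bus: BusRdX,Flush
[8] P1: store L5 := 55 | P0:I, P1:M(55), P2:I, P3:I | bus: BusRdX
[9] P0: store L0 := 62 | P0:M(62), P1:I, P2:I, P3:I | bus: none
[10] P2: load  L1 | P0:I, P1:I, P2:E(80), P3:I | bus: BusRd
[11] P3: load  L1 | P0:I, P1:I, P2:S(80), P3:S(80) | bus: BusRd
[12] P1: load  L4 | P0:I, P1:S(20), P2:S(20), P3:I | bus: BusRd
[13] P1: load  L1 | P0:I, P1:S(80), P2:S(80), P3:S(80) | bus: BusRd
[14] P3: load  L5 | P0:I, P1:O(55), P2:I, P3:S(55) | bus: BusRd
[15] P2: store L5 := 41 | P0:I, P1:I, P2:M(41), P3:I | bus: BusRdX,Flush
[16] P2: load  L1 | P0:I, P1:S(80), P2:S(80), P3:S(80) | bus: none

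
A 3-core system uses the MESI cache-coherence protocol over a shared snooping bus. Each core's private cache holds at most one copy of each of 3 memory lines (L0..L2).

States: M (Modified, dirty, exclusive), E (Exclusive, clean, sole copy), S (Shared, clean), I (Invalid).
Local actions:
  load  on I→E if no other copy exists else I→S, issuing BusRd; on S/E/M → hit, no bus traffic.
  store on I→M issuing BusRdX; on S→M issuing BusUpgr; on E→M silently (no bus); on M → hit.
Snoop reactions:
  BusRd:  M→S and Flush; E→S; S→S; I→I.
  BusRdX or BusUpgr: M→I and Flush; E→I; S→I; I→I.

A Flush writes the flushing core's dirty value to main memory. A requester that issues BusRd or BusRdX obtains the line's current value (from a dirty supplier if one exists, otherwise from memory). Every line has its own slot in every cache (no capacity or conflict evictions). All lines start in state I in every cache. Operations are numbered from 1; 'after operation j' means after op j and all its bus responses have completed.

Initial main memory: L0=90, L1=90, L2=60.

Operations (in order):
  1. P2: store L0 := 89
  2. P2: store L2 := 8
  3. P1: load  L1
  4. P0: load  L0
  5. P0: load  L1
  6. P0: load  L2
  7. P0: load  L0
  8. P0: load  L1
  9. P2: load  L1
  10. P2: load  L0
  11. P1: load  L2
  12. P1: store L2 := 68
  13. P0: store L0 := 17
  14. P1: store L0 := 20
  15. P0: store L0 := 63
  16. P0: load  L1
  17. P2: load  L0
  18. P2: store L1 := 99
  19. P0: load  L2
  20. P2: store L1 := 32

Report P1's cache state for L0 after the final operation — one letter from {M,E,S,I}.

[1] P2: store L0 := 89 | P0:I, P1:I, P2:M(89) | bus: BusRdX
[2] P2: store L2 := 8 | P0:I, P1:I, P2:M(8) | bus: BusRdX
[3] P1: load  L1 | P0:I, P1:E(90), P2:I | bus: BusRd
[4] P0: load  L0 | P0:S(89), P1:I, P2:S(89) | bus: BusRd,Flush
[5] P0: load  L1 | P0:S(90), P1:S(90), P2:I | bus: BusRd
[6] P0: load  L2 | P0:S(8), P1:I, P2:S(8) | bus: BusRd,Flush
[7] P0: load  L0 | P0:S(89), P1:I, P2:S(89) | bus: none
[8] P0: load  L1 | P0:S(90), P1:S(90), P2:I | bus: none
[9] P2: load  L1 | P0:S(90), P1:S(90), P2:S(90) | bus: BusRd
[10] P2: load  L0 | P0:S(89), P1:I, P2:S(89) | bus: none
[11] P1: load  L2 | P0:S(8), P1:S(8), P2:S(8) | bus: BusRd
[12] P1: store L2 := 68 | P0:I, P1:M(68), P2:I | bus: BusUpgr
[13] P0: store L0 := 17 | P0:M(17), P1:I, P2:I | bus: BusUpgr
[14] P1: store L0 := 20 | P0:I, P1:M(20), P2:I | bus: BusRdX,Flush
[15] P0: store L0 := 63 | P0:M(63), P1:I, P2:I | bus: BusRdX,Flush
[16] P0: load  L1 | P0:S(90), P1:S(90), P2:S(90) | bus: none
[17] P2: load  L0 | P0:S(63), P1:I, P2:S(63) | bus: BusRd,Flush
[18] P2: store L1 := 99 | P0:I, P1:I, P2:M(99) | bus: BusUpgr
[19] P0: load  L2 | P0:S(68), P1:S(68), P2:I | bus: BusRd,Flush
[20] P2: store L1 := 32 | P0:I, P1:I, P2:M(32) | bus: none

state = I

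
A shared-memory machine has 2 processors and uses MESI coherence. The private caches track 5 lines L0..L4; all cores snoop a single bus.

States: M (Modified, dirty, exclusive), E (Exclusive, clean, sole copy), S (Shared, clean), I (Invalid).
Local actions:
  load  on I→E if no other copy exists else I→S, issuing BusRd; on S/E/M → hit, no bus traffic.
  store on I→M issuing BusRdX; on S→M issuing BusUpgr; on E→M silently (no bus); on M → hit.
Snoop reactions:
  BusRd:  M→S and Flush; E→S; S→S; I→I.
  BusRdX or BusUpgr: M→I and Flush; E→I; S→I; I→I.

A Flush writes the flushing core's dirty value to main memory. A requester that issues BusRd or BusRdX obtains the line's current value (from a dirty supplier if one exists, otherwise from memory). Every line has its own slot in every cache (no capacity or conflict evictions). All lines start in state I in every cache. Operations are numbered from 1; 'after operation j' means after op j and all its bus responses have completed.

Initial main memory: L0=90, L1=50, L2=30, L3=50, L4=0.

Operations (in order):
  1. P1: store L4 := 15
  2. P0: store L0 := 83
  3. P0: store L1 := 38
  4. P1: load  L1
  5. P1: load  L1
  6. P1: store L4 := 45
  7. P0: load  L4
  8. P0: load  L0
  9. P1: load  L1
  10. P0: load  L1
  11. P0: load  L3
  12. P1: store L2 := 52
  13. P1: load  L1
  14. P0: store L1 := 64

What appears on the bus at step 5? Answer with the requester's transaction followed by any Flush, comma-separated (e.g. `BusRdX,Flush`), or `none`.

bus = none

step 1: P1: store L4 := 15  ⟶  IM  (L4)  txn=BusRdX  M[L4]=0
step 2: P0: store L0 := 83  ⟶  MI  (L0)  txn=BusRdX  M[L0]=90
step 3: P0: store L1 := 38  ⟶  MI  (L1)  txn=BusRdX  M[L1]=50
step 4: P1: load  L1  ⟶  SS  (L1)  txn=BusRd+Flush  M[L1]=38
step 5: P1: load  L1  ⟶  SS  (L1)  txn=∅  M[L1]=38
step 6: P1: store L4 := 45  ⟶  IM  (L4)  txn=∅  M[L4]=0
step 7: P0: load  L4  ⟶  SS  (L4)  txn=BusRd+Flush  M[L4]=45
step 8: P0: load  L0  ⟶  MI  (L0)  txn=∅  M[L0]=90
step 9: P1: load  L1  ⟶  SS  (L1)  txn=∅  M[L1]=38
step 10: P0: load  L1  ⟶  SS  (L1)  txn=∅  M[L1]=38
step 11: P0: load  L3  ⟶  EI  (L3)  txn=BusRd  M[L3]=50
step 12: P1: store L2 := 52  ⟶  IM  (L2)  txn=BusRdX  M[L2]=30
step 13: P1: load  L1  ⟶  SS  (L1)  txn=∅  M[L1]=38
step 14: P0: store L1 := 64  ⟶  MI  (L1)  txn=BusUpgr  M[L1]=38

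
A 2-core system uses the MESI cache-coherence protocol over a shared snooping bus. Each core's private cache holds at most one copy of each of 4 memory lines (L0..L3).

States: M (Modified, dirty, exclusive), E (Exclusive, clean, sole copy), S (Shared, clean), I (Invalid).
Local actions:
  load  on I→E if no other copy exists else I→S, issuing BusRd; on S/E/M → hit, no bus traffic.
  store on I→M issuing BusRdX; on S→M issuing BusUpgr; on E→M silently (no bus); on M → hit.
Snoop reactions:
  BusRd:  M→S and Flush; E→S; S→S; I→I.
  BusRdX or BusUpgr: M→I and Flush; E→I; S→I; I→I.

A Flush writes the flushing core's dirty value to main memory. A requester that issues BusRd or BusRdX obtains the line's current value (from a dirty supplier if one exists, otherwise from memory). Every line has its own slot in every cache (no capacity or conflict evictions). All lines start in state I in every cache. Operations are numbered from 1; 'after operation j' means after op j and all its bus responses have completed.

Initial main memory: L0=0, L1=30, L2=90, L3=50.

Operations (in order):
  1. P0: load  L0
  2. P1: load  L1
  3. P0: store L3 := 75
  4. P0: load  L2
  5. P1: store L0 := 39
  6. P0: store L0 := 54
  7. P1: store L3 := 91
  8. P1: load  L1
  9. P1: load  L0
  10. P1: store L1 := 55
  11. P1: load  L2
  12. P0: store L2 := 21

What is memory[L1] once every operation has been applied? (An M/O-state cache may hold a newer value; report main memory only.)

memory[L1] = 30

1. P0: load  L0  bus=[BusRd]  L0: P0=E P1=I  mem[L0]=0
2. P1: load  L1  bus=[BusRd]  L1: P0=I P1=E  mem[L1]=30
3. P0: store L3 := 75  bus=[BusRdX]  L3: P0=M P1=I  mem[L3]=50
4. P0: load  L2  bus=[BusRd]  L2: P0=E P1=I  mem[L2]=90
5. P1: store L0 := 39  bus=[BusRdX]  L0: P0=I P1=M  mem[L0]=0
6. P0: store L0 := 54  bus=[BusRdX,Flush]  L0: P0=M P1=I  mem[L0]=39
7. P1: store L3 := 91  bus=[BusRdX,Flush]  L3: P0=I P1=M  mem[L3]=75
8. P1: load  L1  bus=[-]  L1: P0=I P1=E  mem[L1]=30
9. P1: load  L0  bus=[BusRd,Flush]  L0: P0=S P1=S  mem[L0]=54
10. P1: store L1 := 55  bus=[-]  L1: P0=I P1=M  mem[L1]=30
11. P1: load  L2  bus=[BusRd]  L2: P0=S P1=S  mem[L2]=90
12. P0: store L2 := 21  bus=[BusUpgr]  L2: P0=M P1=I  mem[L2]=90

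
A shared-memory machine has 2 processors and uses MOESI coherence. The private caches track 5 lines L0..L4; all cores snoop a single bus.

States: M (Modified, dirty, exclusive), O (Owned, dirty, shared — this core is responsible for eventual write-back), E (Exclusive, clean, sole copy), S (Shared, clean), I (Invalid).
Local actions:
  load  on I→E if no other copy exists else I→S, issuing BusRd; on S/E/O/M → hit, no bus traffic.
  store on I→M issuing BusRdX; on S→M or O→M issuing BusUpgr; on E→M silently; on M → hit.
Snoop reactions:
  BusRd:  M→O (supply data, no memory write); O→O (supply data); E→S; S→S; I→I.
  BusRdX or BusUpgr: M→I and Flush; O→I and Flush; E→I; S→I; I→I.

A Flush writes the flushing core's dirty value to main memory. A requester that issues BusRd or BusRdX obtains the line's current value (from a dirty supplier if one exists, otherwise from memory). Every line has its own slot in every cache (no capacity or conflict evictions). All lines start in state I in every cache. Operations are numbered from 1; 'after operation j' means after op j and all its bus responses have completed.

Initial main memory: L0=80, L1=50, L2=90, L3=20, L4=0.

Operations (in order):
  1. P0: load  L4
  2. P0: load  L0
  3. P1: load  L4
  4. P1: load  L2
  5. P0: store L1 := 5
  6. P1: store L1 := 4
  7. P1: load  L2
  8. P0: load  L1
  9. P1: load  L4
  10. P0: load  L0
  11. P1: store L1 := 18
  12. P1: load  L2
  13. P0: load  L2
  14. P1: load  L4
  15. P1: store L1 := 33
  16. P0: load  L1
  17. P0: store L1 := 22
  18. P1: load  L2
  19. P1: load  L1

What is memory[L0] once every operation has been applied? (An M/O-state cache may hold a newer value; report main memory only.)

step 1: P0: load  L4  ⟶  EI  (L4)  txn=BusRd  M[L4]=0
step 2: P0: load  L0  ⟶  EI  (L0)  txn=BusRd  M[L0]=80
step 3: P1: load  L4  ⟶  SS  (L4)  txn=BusRd  M[L4]=0
step 4: P1: load  L2  ⟶  IE  (L2)  txn=BusRd  M[L2]=90
step 5: P0: store L1 := 5  ⟶  MI  (L1)  txn=BusRdX  M[L1]=50
step 6: P1: store L1 := 4  ⟶  IM  (L1)  txn=BusRdX+Flush  M[L1]=5
step 7: P1: load  L2  ⟶  IE  (L2)  txn=∅  M[L2]=90
step 8: P0: load  L1  ⟶  SO  (L1)  txn=BusRd  M[L1]=5
step 9: P1: load  L4  ⟶  SS  (L4)  txn=∅  M[L4]=0
step 10: P0: load  L0  ⟶  EI  (L0)  txn=∅  M[L0]=80
step 11: P1: store L1 := 18  ⟶  IM  (L1)  txn=BusUpgr  M[L1]=5
step 12: P1: load  L2  ⟶  IE  (L2)  txn=∅  M[L2]=90
step 13: P0: load  L2  ⟶  SS  (L2)  txn=BusRd  M[L2]=90
step 14: P1: load  L4  ⟶  SS  (L4)  txn=∅  M[L4]=0
step 15: P1: store L1 := 33  ⟶  IM  (L1)  txn=∅  M[L1]=5
step 16: P0: load  L1  ⟶  SO  (L1)  txn=BusRd  M[L1]=5
step 17: P0: store L1 := 22  ⟶  MI  (L1)  txn=BusUpgr+Flush  M[L1]=33
step 18: P1: load  L2  ⟶  SS  (L2)  txn=∅  M[L2]=90
step 19: P1: load  L1  ⟶  OS  (L1)  txn=BusRd  M[L1]=33

memory[L0] = 80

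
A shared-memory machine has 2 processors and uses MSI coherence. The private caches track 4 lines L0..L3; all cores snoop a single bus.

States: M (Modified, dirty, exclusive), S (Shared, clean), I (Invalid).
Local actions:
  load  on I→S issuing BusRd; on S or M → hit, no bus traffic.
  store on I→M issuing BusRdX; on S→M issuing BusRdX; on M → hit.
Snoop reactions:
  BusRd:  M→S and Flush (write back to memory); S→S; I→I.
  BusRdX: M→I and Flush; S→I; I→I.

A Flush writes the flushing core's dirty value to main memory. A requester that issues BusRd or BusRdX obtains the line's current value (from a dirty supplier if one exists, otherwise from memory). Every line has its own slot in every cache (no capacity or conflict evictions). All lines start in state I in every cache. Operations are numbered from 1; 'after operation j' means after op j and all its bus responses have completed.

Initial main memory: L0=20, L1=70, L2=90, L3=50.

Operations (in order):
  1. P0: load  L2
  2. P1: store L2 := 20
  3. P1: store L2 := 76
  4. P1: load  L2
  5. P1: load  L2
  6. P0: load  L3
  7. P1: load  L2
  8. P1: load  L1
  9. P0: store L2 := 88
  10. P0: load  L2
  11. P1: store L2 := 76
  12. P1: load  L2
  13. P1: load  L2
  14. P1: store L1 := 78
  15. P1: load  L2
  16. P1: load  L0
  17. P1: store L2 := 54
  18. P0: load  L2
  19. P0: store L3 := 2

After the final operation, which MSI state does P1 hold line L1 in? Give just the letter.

state = M

  op1 P0: load  L2 → S/I on L2; bus BusRd; mem=90
  op2 P1: store L2 := 20 → I/M on L2; bus BusRdX; mem=90
  op3 P1: store L2 := 76 → I/M on L2; bus (none); mem=90
  op4 P1: load  L2 → I/M on L2; bus (none); mem=90
  op5 P1: load  L2 → I/M on L2; bus (none); mem=90
  op6 P0: load  L3 → S/I on L3; bus BusRd; mem=50
  op7 P1: load  L2 → I/M on L2; bus (none); mem=90
  op8 P1: load  L1 → I/S on L1; bus BusRd; mem=70
  op9 P0: store L2 := 88 → M/I on L2; bus BusRdX Flush; mem=76
  op10 P0: load  L2 → M/I on L2; bus (none); mem=76
  op11 P1: store L2 := 76 → I/M on L2; bus BusRdX Flush; mem=88
  op12 P1: load  L2 → I/M on L2; bus (none); mem=88
  op13 P1: load  L2 → I/M on L2; bus (none); mem=88
  op14 P1: store L1 := 78 → I/M on L1; bus BusRdX; mem=70
  op15 P1: load  L2 → I/M on L2; bus (none); mem=88
  op16 P1: load  L0 → I/S on L0; bus BusRd; mem=20
  op17 P1: store L2 := 54 → I/M on L2; bus (none); mem=88
  op18 P0: load  L2 → S/S on L2; bus BusRd Flush; mem=54
  op19 P0: store L3 := 2 → M/I on L3; bus BusRdX; mem=50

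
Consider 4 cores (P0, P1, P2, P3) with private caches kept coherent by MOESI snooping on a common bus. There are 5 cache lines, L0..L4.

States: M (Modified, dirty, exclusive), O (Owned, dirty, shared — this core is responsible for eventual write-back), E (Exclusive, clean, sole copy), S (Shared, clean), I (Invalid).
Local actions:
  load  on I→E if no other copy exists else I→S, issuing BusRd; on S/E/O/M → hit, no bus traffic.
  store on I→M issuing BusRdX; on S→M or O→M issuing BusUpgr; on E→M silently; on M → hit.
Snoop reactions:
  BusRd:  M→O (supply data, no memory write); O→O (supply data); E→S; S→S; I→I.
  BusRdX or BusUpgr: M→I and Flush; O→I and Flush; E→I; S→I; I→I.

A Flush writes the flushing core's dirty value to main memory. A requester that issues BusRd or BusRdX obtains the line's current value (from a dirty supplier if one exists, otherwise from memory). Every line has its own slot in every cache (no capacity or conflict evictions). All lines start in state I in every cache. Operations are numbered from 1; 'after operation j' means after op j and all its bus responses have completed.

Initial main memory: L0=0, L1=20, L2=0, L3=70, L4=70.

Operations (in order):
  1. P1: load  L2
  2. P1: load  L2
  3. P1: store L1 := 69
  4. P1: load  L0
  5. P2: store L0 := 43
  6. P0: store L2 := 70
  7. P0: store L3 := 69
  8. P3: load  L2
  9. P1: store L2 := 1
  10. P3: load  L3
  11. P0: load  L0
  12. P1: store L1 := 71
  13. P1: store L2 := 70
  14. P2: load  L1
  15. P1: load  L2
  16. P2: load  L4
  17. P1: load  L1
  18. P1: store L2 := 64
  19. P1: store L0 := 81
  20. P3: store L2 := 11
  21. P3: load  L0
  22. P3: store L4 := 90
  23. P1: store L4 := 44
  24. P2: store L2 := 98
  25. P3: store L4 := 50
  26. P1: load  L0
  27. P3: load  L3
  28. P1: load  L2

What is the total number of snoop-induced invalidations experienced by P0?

invalidations = 2

step 1: P1: load  L2  ⟶  IEII  (L2)  txn=BusRd  M[L2]=0
step 2: P1: load  L2  ⟶  IEII  (L2)  txn=∅  M[L2]=0
step 3: P1: store L1 := 69  ⟶  IMII  (L1)  txn=BusRdX  M[L1]=20
step 4: P1: load  L0  ⟶  IEII  (L0)  txn=BusRd  M[L0]=0
step 5: P2: store L0 := 43  ⟶  IIMI  (L0)  txn=BusRdX  M[L0]=0
step 6: P0: store L2 := 70  ⟶  MIII  (L2)  txn=BusRdX  M[L2]=0
step 7: P0: store L3 := 69  ⟶  MIII  (L3)  txn=BusRdX  M[L3]=70
step 8: P3: load  L2  ⟶  OIIS  (L2)  txn=BusRd  M[L2]=0
step 9: P1: store L2 := 1  ⟶  IMII  (L2)  txn=BusRdX+Flush  M[L2]=70
step 10: P3: load  L3  ⟶  OIIS  (L3)  txn=BusRd  M[L3]=70
step 11: P0: load  L0  ⟶  SIOI  (L0)  txn=BusRd  M[L0]=0
step 12: P1: store L1 := 71  ⟶  IMII  (L1)  txn=∅  M[L1]=20
step 13: P1: store L2 := 70  ⟶  IMII  (L2)  txn=∅  M[L2]=70
step 14: P2: load  L1  ⟶  IOSI  (L1)  txn=BusRd  M[L1]=20
step 15: P1: load  L2  ⟶  IMII  (L2)  txn=∅  M[L2]=70
step 16: P2: load  L4  ⟶  IIEI  (L4)  txn=BusRd  M[L4]=70
step 17: P1: load  L1  ⟶  IOSI  (L1)  txn=∅  M[L1]=20
step 18: P1: store L2 := 64  ⟶  IMII  (L2)  txn=∅  M[L2]=70
step 19: P1: store L0 := 81  ⟶  IMII  (L0)  txn=BusRdX+Flush  M[L0]=43
step 20: P3: store L2 := 11  ⟶  IIIM  (L2)  txn=BusRdX+Flush  M[L2]=64
step 21: P3: load  L0  ⟶  IOIS  (L0)  txn=BusRd  M[L0]=43
step 22: P3: store L4 := 90  ⟶  IIIM  (L4)  txn=BusRdX  M[L4]=70
step 23: P1: store L4 := 44  ⟶  IMII  (L4)  txn=BusRdX+Flush  M[L4]=90
step 24: P2: store L2 := 98  ⟶  IIMI  (L2)  txn=BusRdX+Flush  M[L2]=11
step 25: P3: store L4 := 50  ⟶  IIIM  (L4)  txn=BusRdX+Flush  M[L4]=44
step 26: P1: load  L0  ⟶  IOIS  (L0)  txn=∅  M[L0]=43
step 27: P3: load  L3  ⟶  OIIS  (L3)  txn=∅  M[L3]=70
step 28: P1: load  L2  ⟶  ISOI  (L2)  txn=BusRd  M[L2]=11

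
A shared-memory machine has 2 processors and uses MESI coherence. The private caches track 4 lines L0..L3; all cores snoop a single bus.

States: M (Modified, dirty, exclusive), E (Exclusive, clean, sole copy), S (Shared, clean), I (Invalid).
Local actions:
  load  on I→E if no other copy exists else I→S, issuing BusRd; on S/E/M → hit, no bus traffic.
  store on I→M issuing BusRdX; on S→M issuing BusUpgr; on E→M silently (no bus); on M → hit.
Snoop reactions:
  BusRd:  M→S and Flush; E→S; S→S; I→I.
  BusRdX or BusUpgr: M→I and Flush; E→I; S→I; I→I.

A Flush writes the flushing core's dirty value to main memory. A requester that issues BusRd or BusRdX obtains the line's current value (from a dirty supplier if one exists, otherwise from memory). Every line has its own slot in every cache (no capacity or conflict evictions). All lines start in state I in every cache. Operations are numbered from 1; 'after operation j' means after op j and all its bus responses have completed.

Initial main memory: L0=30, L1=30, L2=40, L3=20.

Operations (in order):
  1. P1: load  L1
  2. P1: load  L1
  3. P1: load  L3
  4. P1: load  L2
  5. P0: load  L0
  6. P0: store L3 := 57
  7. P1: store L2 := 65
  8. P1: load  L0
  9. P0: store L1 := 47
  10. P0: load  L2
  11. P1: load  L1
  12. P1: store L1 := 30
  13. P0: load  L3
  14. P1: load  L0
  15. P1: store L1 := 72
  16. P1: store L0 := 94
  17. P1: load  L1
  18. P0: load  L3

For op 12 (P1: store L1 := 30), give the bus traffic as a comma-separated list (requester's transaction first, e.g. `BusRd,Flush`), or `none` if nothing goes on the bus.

bus = BusUpgr

[1] P1: load  L1 | P0:I, P1:E(30) | bus: BusRd
[2] P1: load  L1 | P0:I, P1:E(30) | bus: none
[3] P1: load  L3 | P0:I, P1:E(20) | bus: BusRd
[4] P1: load  L2 | P0:I, P1:E(40) | bus: BusRd
[5] P0: load  L0 | P0:E(30), P1:I | bus: BusRd
[6] P0: store L3 := 57 | P0:M(57), P1:I | bus: BusRdX
[7] P1: store L2 := 65 | P0:I, P1:M(65) | bus: none
[8] P1: load  L0 | P0:S(30), P1:S(30) | bus: BusRd
[9] P0: store L1 := 47 | P0:M(47), P1:I | bus: BusRdX
[10] P0: load  L2 | P0:S(65), P1:S(65) | bus: BusRd,Flush
[11] P1: load  L1 | P0:S(47), P1:S(47) | bus: BusRd,Flush
[12] P1: store L1 := 30 | P0:I, P1:M(30) | bus: BusUpgr
[13] P0: load  L3 | P0:M(57), P1:I | bus: none
[14] P1: load  L0 | P0:S(30), P1:S(30) | bus: none
[15] P1: store L1 := 72 | P0:I, P1:M(72) | bus: none
[16] P1: store L0 := 94 | P0:I, P1:M(94) | bus: BusUpgr
[17] P1: load  L1 | P0:I, P1:M(72) | bus: none
[18] P0: load  L3 | P0:M(57), P1:I | bus: none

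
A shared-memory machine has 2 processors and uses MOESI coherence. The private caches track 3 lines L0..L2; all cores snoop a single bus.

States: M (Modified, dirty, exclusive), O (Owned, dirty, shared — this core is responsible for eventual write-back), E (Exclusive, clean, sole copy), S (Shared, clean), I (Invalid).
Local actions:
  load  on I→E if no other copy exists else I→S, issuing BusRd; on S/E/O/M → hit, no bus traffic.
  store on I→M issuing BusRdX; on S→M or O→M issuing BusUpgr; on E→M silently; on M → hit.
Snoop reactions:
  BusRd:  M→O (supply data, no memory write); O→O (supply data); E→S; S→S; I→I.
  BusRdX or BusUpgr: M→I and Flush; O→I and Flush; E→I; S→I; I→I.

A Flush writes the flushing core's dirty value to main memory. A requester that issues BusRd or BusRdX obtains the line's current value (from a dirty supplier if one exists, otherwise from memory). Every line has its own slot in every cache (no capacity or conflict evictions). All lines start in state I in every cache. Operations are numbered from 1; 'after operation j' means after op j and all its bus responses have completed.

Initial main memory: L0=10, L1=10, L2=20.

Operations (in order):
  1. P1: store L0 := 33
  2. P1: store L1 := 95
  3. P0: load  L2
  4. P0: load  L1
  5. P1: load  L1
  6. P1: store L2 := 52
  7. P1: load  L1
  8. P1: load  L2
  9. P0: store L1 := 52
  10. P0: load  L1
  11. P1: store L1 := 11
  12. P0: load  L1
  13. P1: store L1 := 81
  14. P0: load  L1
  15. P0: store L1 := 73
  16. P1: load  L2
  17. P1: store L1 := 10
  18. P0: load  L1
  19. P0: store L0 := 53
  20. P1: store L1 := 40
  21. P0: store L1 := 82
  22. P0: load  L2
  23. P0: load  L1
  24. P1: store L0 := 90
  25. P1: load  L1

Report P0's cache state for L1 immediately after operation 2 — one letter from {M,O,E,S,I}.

state = I

step 1: P1: store L0 := 33  ⟶  IM  (L0)  txn=BusRdX  M[L0]=10
step 2: P1: store L1 := 95  ⟶  IM  (L1)  txn=BusRdX  M[L1]=10
step 3: P0: load  L2  ⟶  EI  (L2)  txn=BusRd  M[L2]=20
step 4: P0: load  L1  ⟶  SO  (L1)  txn=BusRd  M[L1]=10
step 5: P1: load  L1  ⟶  SO  (L1)  txn=∅  M[L1]=10
step 6: P1: store L2 := 52  ⟶  IM  (L2)  txn=BusRdX  M[L2]=20
step 7: P1: load  L1  ⟶  SO  (L1)  txn=∅  M[L1]=10
step 8: P1: load  L2  ⟶  IM  (L2)  txn=∅  M[L2]=20
step 9: P0: store L1 := 52  ⟶  MI  (L1)  txn=BusUpgr+Flush  M[L1]=95
step 10: P0: load  L1  ⟶  MI  (L1)  txn=∅  M[L1]=95
step 11: P1: store L1 := 11  ⟶  IM  (L1)  txn=BusRdX+Flush  M[L1]=52
step 12: P0: load  L1  ⟶  SO  (L1)  txn=BusRd  M[L1]=52
step 13: P1: store L1 := 81  ⟶  IM  (L1)  txn=BusUpgr  M[L1]=52
step 14: P0: load  L1  ⟶  SO  (L1)  txn=BusRd  M[L1]=52
step 15: P0: store L1 := 73  ⟶  MI  (L1)  txn=BusUpgr+Flush  M[L1]=81
step 16: P1: load  L2  ⟶  IM  (L2)  txn=∅  M[L2]=20
step 17: P1: store L1 := 10  ⟶  IM  (L1)  txn=BusRdX+Flush  M[L1]=73
step 18: P0: load  L1  ⟶  SO  (L1)  txn=BusRd  M[L1]=73
step 19: P0: store L0 := 53  ⟶  MI  (L0)  txn=BusRdX+Flush  M[L0]=33
step 20: P1: store L1 := 40  ⟶  IM  (L1)  txn=BusUpgr  M[L1]=73
step 21: P0: store L1 := 82  ⟶  MI  (L1)  txn=BusRdX+Flush  M[L1]=40
step 22: P0: load  L2  ⟶  SO  (L2)  txn=BusRd  M[L2]=20
step 23: P0: load  L1  ⟶  MI  (L1)  txn=∅  M[L1]=40
step 24: P1: store L0 := 90  ⟶  IM  (L0)  txn=BusRdX+Flush  M[L0]=53
step 25: P1: load  L1  ⟶  OS  (L1)  txn=BusRd  M[L1]=40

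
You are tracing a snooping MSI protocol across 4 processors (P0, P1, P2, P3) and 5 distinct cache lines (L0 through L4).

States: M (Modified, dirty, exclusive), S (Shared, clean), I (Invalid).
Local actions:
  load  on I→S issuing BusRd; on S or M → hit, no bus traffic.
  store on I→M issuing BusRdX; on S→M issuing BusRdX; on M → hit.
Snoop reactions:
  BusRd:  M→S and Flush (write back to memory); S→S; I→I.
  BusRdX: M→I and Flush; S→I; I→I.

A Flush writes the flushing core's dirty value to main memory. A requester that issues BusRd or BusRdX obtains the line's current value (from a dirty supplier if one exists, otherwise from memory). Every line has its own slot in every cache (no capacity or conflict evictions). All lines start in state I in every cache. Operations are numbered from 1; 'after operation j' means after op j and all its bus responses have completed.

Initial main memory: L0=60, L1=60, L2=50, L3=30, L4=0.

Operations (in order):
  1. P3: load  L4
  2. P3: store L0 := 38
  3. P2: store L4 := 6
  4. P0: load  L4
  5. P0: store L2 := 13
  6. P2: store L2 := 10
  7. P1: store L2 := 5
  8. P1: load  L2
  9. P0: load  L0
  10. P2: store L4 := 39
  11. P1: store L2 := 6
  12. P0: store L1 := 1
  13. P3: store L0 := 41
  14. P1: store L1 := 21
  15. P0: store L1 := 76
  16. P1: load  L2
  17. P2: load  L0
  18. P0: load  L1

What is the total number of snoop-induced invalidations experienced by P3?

invalidations = 1

step 1: P3: load  L4  ⟶  IIIS  (L4)  txn=BusRd  M[L4]=0
step 2: P3: store L0 := 38  ⟶  IIIM  (L0)  txn=BusRdX  M[L0]=60
step 3: P2: store L4 := 6  ⟶  IIMI  (L4)  txn=BusRdX  M[L4]=0
step 4: P0: load  L4  ⟶  SISI  (L4)  txn=BusRd+Flush  M[L4]=6
step 5: P0: store L2 := 13  ⟶  MIII  (L2)  txn=BusRdX  M[L2]=50
step 6: P2: store L2 := 10  ⟶  IIMI  (L2)  txn=BusRdX+Flush  M[L2]=13
step 7: P1: store L2 := 5  ⟶  IMII  (L2)  txn=BusRdX+Flush  M[L2]=10
step 8: P1: load  L2  ⟶  IMII  (L2)  txn=∅  M[L2]=10
step 9: P0: load  L0  ⟶  SIIS  (L0)  txn=BusRd+Flush  M[L0]=38
step 10: P2: store L4 := 39  ⟶  IIMI  (L4)  txn=BusRdX  M[L4]=6
step 11: P1: store L2 := 6  ⟶  IMII  (L2)  txn=∅  M[L2]=10
step 12: P0: store L1 := 1  ⟶  MIII  (L1)  txn=BusRdX  M[L1]=60
step 13: P3: store L0 := 41  ⟶  IIIM  (L0)  txn=BusRdX  M[L0]=38
step 14: P1: store L1 := 21  ⟶  IMII  (L1)  txn=BusRdX+Flush  M[L1]=1
step 15: P0: store L1 := 76  ⟶  MIII  (L1)  txn=BusRdX+Flush  M[L1]=21
step 16: P1: load  L2  ⟶  IMII  (L2)  txn=∅  M[L2]=10
step 17: P2: load  L0  ⟶  IISS  (L0)  txn=BusRd+Flush  M[L0]=41
step 18: P0: load  L1  ⟶  MIII  (L1)  txn=∅  M[L1]=21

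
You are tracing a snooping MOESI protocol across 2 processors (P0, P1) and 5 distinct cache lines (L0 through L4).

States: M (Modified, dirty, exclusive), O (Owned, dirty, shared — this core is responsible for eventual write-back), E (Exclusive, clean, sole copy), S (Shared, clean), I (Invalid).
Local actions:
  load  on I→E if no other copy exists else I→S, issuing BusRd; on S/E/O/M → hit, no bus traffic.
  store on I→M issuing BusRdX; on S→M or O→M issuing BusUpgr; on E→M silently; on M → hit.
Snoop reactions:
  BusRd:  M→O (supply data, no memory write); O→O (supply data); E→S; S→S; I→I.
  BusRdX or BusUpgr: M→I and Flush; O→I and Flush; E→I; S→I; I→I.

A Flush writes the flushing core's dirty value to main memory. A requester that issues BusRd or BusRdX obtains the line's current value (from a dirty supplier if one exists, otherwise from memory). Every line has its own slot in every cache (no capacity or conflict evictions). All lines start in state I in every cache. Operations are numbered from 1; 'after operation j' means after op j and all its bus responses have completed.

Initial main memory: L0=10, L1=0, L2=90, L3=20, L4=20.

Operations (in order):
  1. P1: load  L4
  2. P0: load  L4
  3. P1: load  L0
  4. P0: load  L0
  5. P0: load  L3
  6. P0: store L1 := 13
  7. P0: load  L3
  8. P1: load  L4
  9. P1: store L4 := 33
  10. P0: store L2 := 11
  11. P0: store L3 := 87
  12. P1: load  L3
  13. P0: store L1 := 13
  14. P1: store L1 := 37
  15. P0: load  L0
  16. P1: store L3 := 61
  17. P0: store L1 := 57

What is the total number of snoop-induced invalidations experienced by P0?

invalidations = 3

[1] P1: load  L4 | P0:I, P1:E(20) | bus: BusRd
[2] P0: load  L4 | P0:S(20), P1:S(20) | bus: BusRd
[3] P1: load  L0 | P0:I, P1:E(10) | bus: BusRd
[4] P0: load  L0 | P0:S(10), P1:S(10) | bus: BusRd
[5] P0: load  L3 | P0:E(20), P1:I | bus: BusRd
[6] P0: store L1 := 13 | P0:M(13), P1:I | bus: BusRdX
[7] P0: load  L3 | P0:E(20), P1:I | bus: none
[8] P1: load  L4 | P0:S(20), P1:S(20) | bus: none
[9] P1: store L4 := 33 | P0:I, P1:M(33) | bus: BusUpgr
[10] P0: store L2 := 11 | P0:M(11), P1:I | bus: BusRdX
[11] P0: store L3 := 87 | P0:M(87), P1:I | bus: none
[12] P1: load  L3 | P0:O(87), P1:S(87) | bus: BusRd
[13] P0: store L1 := 13 | P0:M(13), P1:I | bus: none
[14] P1: store L1 := 37 | P0:I, P1:M(37) | bus: BusRdX,Flush
[15] P0: load  L0 | P0:S(10), P1:S(10) | bus: none
[16] P1: store L3 := 61 | P0:I, P1:M(61) | bus: BusUpgr,Flush
[17] P0: store L1 := 57 | P0:M(57), P1:I | bus: BusRdX,Flush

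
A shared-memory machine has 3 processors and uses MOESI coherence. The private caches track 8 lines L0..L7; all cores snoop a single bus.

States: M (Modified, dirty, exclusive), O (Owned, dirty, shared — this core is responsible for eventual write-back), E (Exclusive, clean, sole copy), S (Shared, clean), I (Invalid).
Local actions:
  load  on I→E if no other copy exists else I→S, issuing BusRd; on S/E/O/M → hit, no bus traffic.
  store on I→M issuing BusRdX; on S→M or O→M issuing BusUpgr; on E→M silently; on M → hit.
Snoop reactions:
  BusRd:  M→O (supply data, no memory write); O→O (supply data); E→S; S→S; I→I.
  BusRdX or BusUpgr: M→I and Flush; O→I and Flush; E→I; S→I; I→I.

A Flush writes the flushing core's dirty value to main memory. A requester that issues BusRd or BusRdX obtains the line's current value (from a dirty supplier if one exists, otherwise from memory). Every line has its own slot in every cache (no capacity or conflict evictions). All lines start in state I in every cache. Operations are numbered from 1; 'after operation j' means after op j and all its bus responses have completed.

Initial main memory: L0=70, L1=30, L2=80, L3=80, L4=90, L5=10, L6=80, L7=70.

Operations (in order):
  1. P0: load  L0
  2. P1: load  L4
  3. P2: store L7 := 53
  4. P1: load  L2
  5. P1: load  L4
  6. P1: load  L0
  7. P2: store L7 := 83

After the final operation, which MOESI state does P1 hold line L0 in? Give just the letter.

state = S

1. P0: load  L0  bus=[BusRd]  L0: P0=E P1=I P2=I  mem[L0]=70
2. P1: load  L4  bus=[BusRd]  L4: P0=I P1=E P2=I  mem[L4]=90
3. P2: store L7 := 53  bus=[BusRdX]  L7: P0=I P1=I P2=M  mem[L7]=70
4. P1: load  L2  bus=[BusRd]  L2: P0=I P1=E P2=I  mem[L2]=80
5. P1: load  L4  bus=[-]  L4: P0=I P1=E P2=I  mem[L4]=90
6. P1: load  L0  bus=[BusRd]  L0: P0=S P1=S P2=I  mem[L0]=70
7. P2: store L7 := 83  bus=[-]  L7: P0=I P1=I P2=M  mem[L7]=70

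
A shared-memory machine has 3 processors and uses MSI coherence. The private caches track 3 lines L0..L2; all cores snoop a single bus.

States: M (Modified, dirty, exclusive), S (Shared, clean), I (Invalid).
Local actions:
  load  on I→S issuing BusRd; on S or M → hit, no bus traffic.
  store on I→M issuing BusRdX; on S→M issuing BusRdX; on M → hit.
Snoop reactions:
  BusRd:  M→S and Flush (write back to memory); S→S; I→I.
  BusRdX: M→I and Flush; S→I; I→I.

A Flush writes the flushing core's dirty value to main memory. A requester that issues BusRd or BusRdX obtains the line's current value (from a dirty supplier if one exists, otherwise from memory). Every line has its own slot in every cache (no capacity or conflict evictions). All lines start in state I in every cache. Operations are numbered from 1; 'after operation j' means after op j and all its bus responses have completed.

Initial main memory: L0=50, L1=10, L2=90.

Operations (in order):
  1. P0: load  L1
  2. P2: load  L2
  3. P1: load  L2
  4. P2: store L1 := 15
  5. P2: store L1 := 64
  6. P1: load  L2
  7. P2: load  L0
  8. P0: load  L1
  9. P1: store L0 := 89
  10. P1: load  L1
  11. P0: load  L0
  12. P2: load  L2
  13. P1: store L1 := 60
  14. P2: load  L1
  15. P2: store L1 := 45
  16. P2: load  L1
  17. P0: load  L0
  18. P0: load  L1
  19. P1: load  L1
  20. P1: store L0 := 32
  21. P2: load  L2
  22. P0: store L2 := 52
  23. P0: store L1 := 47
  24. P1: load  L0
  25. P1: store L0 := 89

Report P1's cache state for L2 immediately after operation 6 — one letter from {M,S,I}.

[1] P0: load  L1 | P0:S(10), P1:I, P2:I | bus: BusRd
[2] P2: load  L2 | P0:I, P1:I, P2:S(90) | bus: BusRd
[3] P1: load  L2 | P0:I, P1:S(90), P2:S(90) | bus: BusRd
[4] P2: store L1 := 15 | P0:I, P1:I, P2:M(15) | bus: BusRdX
[5] P2: store L1 := 64 | P0:I, P1:I, P2:M(64) | bus: none
[6] P1: load  L2 | P0:I, P1:S(90), P2:S(90) | bus: none
[7] P2: load  L0 | P0:I, P1:I, P2:S(50) | bus: BusRd
[8] P0: load  L1 | P0:S(64), P1:I, P2:S(64) | bus: BusRd,Flush
[9] P1: store L0 := 89 | P0:I, P1:M(89), P2:I | bus: BusRdX
[10] P1: load  L1 | P0:S(64), P1:S(64), P2:S(64) | bus: BusRd
[11] P0: load  L0 | P0:S(89), P1:S(89), P2:I | bus: BusRd,Flush
[12] P2: load  L2 | P0:I, P1:S(90), P2:S(90) | bus: none
[13] P1: store L1 := 60 | P0:I, P1:M(60), P2:I | bus: BusRdX
[14] P2: load  L1 | P0:I, P1:S(60), P2:S(60) | bus: BusRd,Flush
[15] P2: store L1 := 45 | P0:I, P1:I, P2:M(45) | bus: BusRdX
[16] P2: load  L1 | P0:I, P1:I, P2:M(45) | bus: none
[17] P0: load  L0 | P0:S(89), P1:S(89), P2:I | bus: none
[18] P0: load  L1 | P0:S(45), P1:I, P2:S(45) | bus: BusRd,Flush
[19] P1: load  L1 | P0:S(45), P1:S(45), P2:S(45) | bus: BusRd
[20] P1: store L0 := 32 | P0:I, P1:M(32), P2:I | bus: BusRdX
[21] P2: load  L2 | P0:I, P1:S(90), P2:S(90) | bus: none
[22] P0: store L2 := 52 | P0:M(52), P1:I, P2:I | bus: BusRdX
[23] P0: store L1 := 47 | P0:M(47), P1:I, P2:I | bus: BusRdX
[24] P1: load  L0 | P0:I, P1:M(32), P2:I | bus: none
[25] P1: store L0 := 89 | P0:I, P1:M(89), P2:I | bus: none

state = S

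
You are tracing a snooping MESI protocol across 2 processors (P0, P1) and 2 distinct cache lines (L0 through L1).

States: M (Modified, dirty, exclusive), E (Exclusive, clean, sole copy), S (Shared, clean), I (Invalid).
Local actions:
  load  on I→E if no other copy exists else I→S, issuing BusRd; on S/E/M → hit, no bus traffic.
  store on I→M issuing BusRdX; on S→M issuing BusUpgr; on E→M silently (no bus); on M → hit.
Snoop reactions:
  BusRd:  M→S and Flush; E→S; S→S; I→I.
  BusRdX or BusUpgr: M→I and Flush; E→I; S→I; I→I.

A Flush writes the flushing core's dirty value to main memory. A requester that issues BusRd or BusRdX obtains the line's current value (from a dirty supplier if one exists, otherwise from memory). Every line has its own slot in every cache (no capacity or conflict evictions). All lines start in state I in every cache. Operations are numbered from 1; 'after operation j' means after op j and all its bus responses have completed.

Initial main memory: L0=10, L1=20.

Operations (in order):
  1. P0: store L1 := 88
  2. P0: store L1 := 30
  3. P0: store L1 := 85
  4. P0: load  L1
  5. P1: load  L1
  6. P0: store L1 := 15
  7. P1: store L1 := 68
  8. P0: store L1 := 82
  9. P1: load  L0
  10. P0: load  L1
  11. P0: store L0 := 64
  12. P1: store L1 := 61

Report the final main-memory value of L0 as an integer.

memory[L0] = 10

1. P0: store L1 := 88  bus=[BusRdX]  L1: P0=M P1=I  mem[L1]=20
2. P0: store L1 := 30  bus=[-]  L1: P0=M P1=I  mem[L1]=20
3. P0: store L1 := 85  bus=[-]  L1: P0=M P1=I  mem[L1]=20
4. P0: load  L1  bus=[-]  L1: P0=M P1=I  mem[L1]=20
5. P1: load  L1  bus=[BusRd,Flush]  L1: P0=S P1=S  mem[L1]=85
6. P0: store L1 := 15  bus=[BusUpgr]  L1: P0=M P1=I  mem[L1]=85
7. P1: store L1 := 68  bus=[BusRdX,Flush]  L1: P0=I P1=M  mem[L1]=15
8. P0: store L1 := 82  bus=[BusRdX,Flush]  L1: P0=M P1=I  mem[L1]=68
9. P1: load  L0  bus=[BusRd]  L0: P0=I P1=E  mem[L0]=10
10. P0: load  L1  bus=[-]  L1: P0=M P1=I  mem[L1]=68
11. P0: store L0 := 64  bus=[BusRdX]  L0: P0=M P1=I  mem[L0]=10
12. P1: store L1 := 61  bus=[BusRdX,Flush]  L1: P0=I P1=M  mem[L1]=82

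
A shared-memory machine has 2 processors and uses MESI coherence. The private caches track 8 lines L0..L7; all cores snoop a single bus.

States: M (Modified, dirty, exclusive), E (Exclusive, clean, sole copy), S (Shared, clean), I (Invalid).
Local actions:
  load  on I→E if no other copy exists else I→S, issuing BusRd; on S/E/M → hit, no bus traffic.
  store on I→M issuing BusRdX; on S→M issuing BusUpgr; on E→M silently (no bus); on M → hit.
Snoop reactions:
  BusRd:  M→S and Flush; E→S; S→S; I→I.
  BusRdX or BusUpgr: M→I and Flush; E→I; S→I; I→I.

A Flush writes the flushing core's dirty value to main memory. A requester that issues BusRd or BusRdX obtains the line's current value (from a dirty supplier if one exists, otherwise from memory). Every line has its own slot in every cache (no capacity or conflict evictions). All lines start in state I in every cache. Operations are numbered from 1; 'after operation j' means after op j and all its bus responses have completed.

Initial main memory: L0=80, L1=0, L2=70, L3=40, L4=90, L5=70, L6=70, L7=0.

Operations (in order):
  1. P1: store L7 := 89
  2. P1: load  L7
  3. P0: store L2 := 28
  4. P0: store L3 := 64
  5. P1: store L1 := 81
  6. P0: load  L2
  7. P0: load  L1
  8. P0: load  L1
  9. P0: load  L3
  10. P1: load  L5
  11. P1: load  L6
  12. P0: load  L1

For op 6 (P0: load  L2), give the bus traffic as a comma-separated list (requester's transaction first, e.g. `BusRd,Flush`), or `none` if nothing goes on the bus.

step 1: P1: store L7 := 89  ⟶  IM  (L7)  txn=BusRdX  M[L7]=0
step 2: P1: load  L7  ⟶  IM  (L7)  txn=∅  M[L7]=0
step 3: P0: store L2 := 28  ⟶  MI  (L2)  txn=BusRdX  M[L2]=70
step 4: P0: store L3 := 64  ⟶  MI  (L3)  txn=BusRdX  M[L3]=40
step 5: P1: store L1 := 81  ⟶  IM  (L1)  txn=BusRdX  M[L1]=0
step 6: P0: load  L2  ⟶  MI  (L2)  txn=∅  M[L2]=70
step 7: P0: load  L1  ⟶  SS  (L1)  txn=BusRd+Flush  M[L1]=81
step 8: P0: load  L1  ⟶  SS  (L1)  txn=∅  M[L1]=81
step 9: P0: load  L3  ⟶  MI  (L3)  txn=∅  M[L3]=40
step 10: P1: load  L5  ⟶  IE  (L5)  txn=BusRd  M[L5]=70
step 11: P1: load  L6  ⟶  IE  (L6)  txn=BusRd  M[L6]=70
step 12: P0: load  L1  ⟶  SS  (L1)  txn=∅  M[L1]=81

bus = none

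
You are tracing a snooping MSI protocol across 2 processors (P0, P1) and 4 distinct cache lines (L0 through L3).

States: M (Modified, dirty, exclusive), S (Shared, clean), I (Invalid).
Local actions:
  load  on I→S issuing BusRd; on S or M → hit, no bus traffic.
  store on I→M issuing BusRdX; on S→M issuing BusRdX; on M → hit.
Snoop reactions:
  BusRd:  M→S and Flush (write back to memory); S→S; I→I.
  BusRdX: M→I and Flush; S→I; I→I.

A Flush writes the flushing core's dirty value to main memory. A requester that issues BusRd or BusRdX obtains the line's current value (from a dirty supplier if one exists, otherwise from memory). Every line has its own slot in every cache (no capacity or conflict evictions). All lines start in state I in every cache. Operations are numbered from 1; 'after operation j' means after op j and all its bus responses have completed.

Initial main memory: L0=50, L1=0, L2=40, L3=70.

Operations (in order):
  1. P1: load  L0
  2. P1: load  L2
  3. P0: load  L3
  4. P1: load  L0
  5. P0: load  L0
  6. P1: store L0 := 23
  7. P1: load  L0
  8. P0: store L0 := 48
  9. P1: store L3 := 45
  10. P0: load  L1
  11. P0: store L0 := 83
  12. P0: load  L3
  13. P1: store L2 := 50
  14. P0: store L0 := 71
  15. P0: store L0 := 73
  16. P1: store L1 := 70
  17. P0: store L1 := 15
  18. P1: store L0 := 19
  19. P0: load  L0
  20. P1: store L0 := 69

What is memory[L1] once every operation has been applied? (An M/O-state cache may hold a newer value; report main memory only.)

memory[L1] = 70

step 1: P1: load  L0  ⟶  IS  (L0)  txn=BusRd  M[L0]=50
step 2: P1: load  L2  ⟶  IS  (L2)  txn=BusRd  M[L2]=40
step 3: P0: load  L3  ⟶  SI  (L3)  txn=BusRd  M[L3]=70
step 4: P1: load  L0  ⟶  IS  (L0)  txn=∅  M[L0]=50
step 5: P0: load  L0  ⟶  SS  (L0)  txn=BusRd  M[L0]=50
step 6: P1: store L0 := 23  ⟶  IM  (L0)  txn=BusRdX  M[L0]=50
step 7: P1: load  L0  ⟶  IM  (L0)  txn=∅  M[L0]=50
step 8: P0: store L0 := 48  ⟶  MI  (L0)  txn=BusRdX+Flush  M[L0]=23
step 9: P1: store L3 := 45  ⟶  IM  (L3)  txn=BusRdX  M[L3]=70
step 10: P0: load  L1  ⟶  SI  (L1)  txn=BusRd  M[L1]=0
step 11: P0: store L0 := 83  ⟶  MI  (L0)  txn=∅  M[L0]=23
step 12: P0: load  L3  ⟶  SS  (L3)  txn=BusRd+Flush  M[L3]=45
step 13: P1: store L2 := 50  ⟶  IM  (L2)  txn=BusRdX  M[L2]=40
step 14: P0: store L0 := 71  ⟶  MI  (L0)  txn=∅  M[L0]=23
step 15: P0: store L0 := 73  ⟶  MI  (L0)  txn=∅  M[L0]=23
step 16: P1: store L1 := 70  ⟶  IM  (L1)  txn=BusRdX  M[L1]=0
step 17: P0: store L1 := 15  ⟶  MI  (L1)  txn=BusRdX+Flush  M[L1]=70
step 18: P1: store L0 := 19  ⟶  IM  (L0)  txn=BusRdX+Flush  M[L0]=73
step 19: P0: load  L0  ⟶  SS  (L0)  txn=BusRd+Flush  M[L0]=19
step 20: P1: store L0 := 69  ⟶  IM  (L0)  txn=BusRdX  M[L0]=19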